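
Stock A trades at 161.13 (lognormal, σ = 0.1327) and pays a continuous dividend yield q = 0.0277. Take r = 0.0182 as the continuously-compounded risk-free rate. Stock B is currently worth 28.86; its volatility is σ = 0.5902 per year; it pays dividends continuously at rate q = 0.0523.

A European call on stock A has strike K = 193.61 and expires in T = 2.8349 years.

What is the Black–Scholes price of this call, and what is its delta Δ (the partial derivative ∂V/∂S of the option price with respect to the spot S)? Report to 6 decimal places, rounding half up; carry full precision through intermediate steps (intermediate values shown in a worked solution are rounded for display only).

price = 3.420348
Δ = 0.187732

σ√T = 0.1327·√2.8349 = 0.223429
d₁ = (ln(S/K) + (r−q+σ²/2)T) / (σ√T) = (ln(161.13/193.61) + (0.0182−0.0277+0.1327²/2)·2.8349) / 0.223429 = (-0.183634 − 0.001971) / 0.223429 = -0.830714
d₂ = d₁ − σ√T = -0.830714 − 0.223429 = -1.054143
e^{−rT} = 0.949713
e^{−qT} = 0.924477
N(d₁) = 0.203068,  N(d₂) = 0.145909
Call price V = S·e^{−qT}·N(d₁) − K·e^{−rT}·N(d₂) = 30.249182 − 26.828834 = 3.420348
Δ = e^{−qT}·N(d₁) = 0.187732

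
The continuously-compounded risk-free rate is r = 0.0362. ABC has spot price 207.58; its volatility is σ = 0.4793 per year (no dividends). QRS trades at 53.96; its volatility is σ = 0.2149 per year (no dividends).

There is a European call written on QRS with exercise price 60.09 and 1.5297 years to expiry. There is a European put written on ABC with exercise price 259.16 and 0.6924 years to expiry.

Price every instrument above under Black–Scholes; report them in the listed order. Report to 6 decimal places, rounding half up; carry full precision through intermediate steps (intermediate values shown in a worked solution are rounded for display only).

price(QRS call K=60.09) = 4.523327
price(ABC put K=259.16) = 63.231804

[QRS call K=60.09]
σ√T = 0.2149·√1.5297 = 0.265791
d₁ = (ln(S/K) + (r+σ²/2)T) / (σ√T) = (ln(53.96/60.09) + (0.0362+0.2149²/2)·1.5297) / 0.265791 = (-0.107600 + 0.090697) / 0.265791 = -0.063595
d₂ = d₁ − σ√T = -0.063595 − 0.265791 = -0.329386
e^{−rT} = 0.946130
N(d₁) = 0.474646,  N(d₂) = 0.370932
price = S·N(d₁) − K·e^{−rT}·N(d₂) = 25.611917 − 21.088590 = 4.523327
[ABC put K=259.16]
σ√T = 0.4793·√0.6924 = 0.398828
d₁ = (ln(S/K) + (r+σ²/2)T) / (σ√T) = (ln(207.58/259.16) + (0.0362+0.4793²/2)·0.6924) / 0.398828 = (-0.221929 + 0.104597) / 0.398828 = -0.294192
d₂ = d₁ − σ√T = -0.294192 − 0.398828 = -0.693020
e^{−rT} = 0.975247
N(−d₁) = 0.615694,  N(−d₂) = 0.755851
price = K·e^{−rT}·N(−d₂) − S·N(−d₁) = 191.037618 − 127.805814 = 63.231804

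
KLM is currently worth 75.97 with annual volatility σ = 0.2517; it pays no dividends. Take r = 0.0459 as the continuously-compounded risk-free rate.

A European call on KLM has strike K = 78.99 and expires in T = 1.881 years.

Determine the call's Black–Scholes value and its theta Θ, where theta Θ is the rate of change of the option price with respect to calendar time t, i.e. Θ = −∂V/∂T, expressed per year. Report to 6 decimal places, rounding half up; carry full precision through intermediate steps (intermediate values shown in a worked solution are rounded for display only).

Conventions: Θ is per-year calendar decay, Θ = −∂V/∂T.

price = 12.021325
Θ = -4.266655

σ√T = 0.2517·√1.881 = 0.345205
d₁ = (ln(S/K) + (r+σ²/2)T) / (σ√T) = (ln(75.97/78.99) + (0.0459+0.2517²/2)·1.881) / 0.345205 = (-0.038983 + 0.145921) / 0.345205 = 0.309782
d₂ = d₁ − σ√T = 0.309782 − 0.345205 = -0.035423
e^{−rT} = 0.917284
N(d₁) = 0.621637,  N(d₂) = 0.485871
Call price V = S·N(d₁) − K·e^{−rT}·N(d₂) = 47.225746 − 35.204420 = 12.021325
φ(d₁) = (1/√(2π))·e^{−d₁²/2} = 0.380252
Θ = −S·φ(d₁)·σ/(2√T) − r·K·e^{−rT}·N(d₂) = −2.650772 − 1.615883 = -4.266655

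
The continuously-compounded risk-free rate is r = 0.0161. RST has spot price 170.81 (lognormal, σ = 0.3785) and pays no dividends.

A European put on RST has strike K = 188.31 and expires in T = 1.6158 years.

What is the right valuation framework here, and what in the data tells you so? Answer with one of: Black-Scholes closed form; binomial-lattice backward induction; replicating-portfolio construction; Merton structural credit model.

framework: Black-Scholes closed form

Key observation: with RST following a GBM at constant σ and r, the European put struck at 188.31 prices in closed form — nothing here needs a stepwise model or a balance sheet.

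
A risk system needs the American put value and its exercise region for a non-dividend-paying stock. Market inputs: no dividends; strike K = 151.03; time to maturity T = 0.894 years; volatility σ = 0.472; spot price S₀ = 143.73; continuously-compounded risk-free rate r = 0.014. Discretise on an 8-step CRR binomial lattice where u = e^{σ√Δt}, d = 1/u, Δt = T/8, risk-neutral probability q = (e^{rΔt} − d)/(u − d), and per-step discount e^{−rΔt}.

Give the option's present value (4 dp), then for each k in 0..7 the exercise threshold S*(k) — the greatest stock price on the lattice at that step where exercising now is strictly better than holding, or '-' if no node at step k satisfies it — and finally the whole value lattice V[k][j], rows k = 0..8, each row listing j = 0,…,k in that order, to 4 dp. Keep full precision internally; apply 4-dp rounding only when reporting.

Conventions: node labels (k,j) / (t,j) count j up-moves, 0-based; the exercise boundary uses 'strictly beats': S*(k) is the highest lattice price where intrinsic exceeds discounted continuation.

price = 28.9790
boundary = - - - - 76.4622 89.5307 104.8328 122.7502
tree:
28.9790
38.5493 18.0910
49.7564 25.8146 9.2862
62.0668 35.7929 14.4476 3.3928
74.5678 47.9259 21.9861 5.8429 0.5918
85.7287 61.4993 32.5064 9.9840 1.1090 0.0000
95.2605 74.5678 46.1972 16.9004 2.0784 0.0000 0.0000
103.4010 85.7287 61.4993 28.2798 3.8952 0.0000 0.0000 0.0000
110.3533 95.2605 74.5678 46.1972 7.3000 0.0000 0.0000 0.0000 0.0000

Δt=0.11175  u=1.17091  d=0.85403  q=0.46558  discount=0.99844
step 8 (expiry): payoffs max(K−S,0) = 110.3533 95.2605 74.5678 46.1972 7.3000 0.0000 0.0000 0.0000 0.0000
step 7: (k=7,j=0): S=47.6290, K−S=103.4010, hold=103.1649 ⇒ V=103.4010 exercise | (k=7,j=1): S=65.3013, K−S=85.7287, hold=85.4926 ⇒ V=85.7287 exercise | (k=7,j=2): S=89.5307, K−S=61.4993, hold=61.2632 ⇒ V=61.4993 exercise | (k=7,j=3): S=122.7502, K−S=28.2798, hold=28.0437 ⇒ V=28.2798 exercise | (k=7,j=4): S=168.2955, K−S=0.0000, hold=3.8952 ⇒ V=3.8952 continue | (k=7,j=5): S=230.7400, K−S=0.0000, hold=0.0000 ⇒ V=0.0000 continue | (k=7,j=6): S=316.3539, K−S=0.0000, hold=0.0000 ⇒ V=0.0000 continue | (k=7,j=7): S=433.7341, K−S=0.0000, hold=0.0000 ⇒ V=0.0000 continue  boundary S*=122.7502
step 6: (k=6,j=0): S=55.7695, K−S=95.2605, hold=95.0244 ⇒ V=95.2605 exercise | (k=6,j=1): S=76.4622, K−S=74.5678, hold=74.3317 ⇒ V=74.5678 exercise | (k=6,j=2): S=104.8328, K−S=46.1972, hold=45.9611 ⇒ V=46.1972 exercise | (k=6,j=3): S=143.7300, K−S=7.3000, hold=16.9004 ⇒ V=16.9004 continue | (k=6,j=4): S=197.0597, K−S=0.0000, hold=2.0784 ⇒ V=2.0784 continue | (k=6,j=5): S=270.1768, K−S=0.0000, hold=0.0000 ⇒ V=0.0000 continue | (k=6,j=6): S=370.4234, K−S=0.0000, hold=0.0000 ⇒ V=0.0000 continue  boundary S*=104.8328
step 5: (k=5,j=0): S=65.3013, K−S=85.7287, hold=85.4926 ⇒ V=85.7287 exercise | (k=5,j=1): S=89.5307, K−S=61.4993, hold=61.2632 ⇒ V=61.4993 exercise | (k=5,j=2): S=122.7502, K−S=28.2798, hold=32.5064 ⇒ V=32.5064 continue | (k=5,j=3): S=168.2955, K−S=0.0000, hold=9.9840 ⇒ V=9.9840 continue | (k=5,j=4): S=230.7400, K−S=0.0000, hold=1.1090 ⇒ V=1.1090 continue | (k=5,j=5): S=316.3539, K−S=0.0000, hold=0.0000 ⇒ V=0.0000 continue  boundary S*=89.5307
step 4: (k=4,j=0): S=76.4622, K−S=74.5678, hold=74.3317 ⇒ V=74.5678 exercise | (k=4,j=1): S=104.8328, K−S=46.1972, hold=47.9259 ⇒ V=47.9259 continue | (k=4,j=2): S=143.7300, K−S=7.3000, hold=21.9861 ⇒ V=21.9861 continue | (k=4,j=3): S=197.0597, K−S=0.0000, hold=5.8429 ⇒ V=5.8429 continue | (k=4,j=4): S=270.1768, K−S=0.0000, hold=0.5918 ⇒ V=0.5918 continue  boundary S*=76.4622
step 3: (k=3,j=0): S=89.5307, K−S=61.4993, hold=62.0668 ⇒ V=62.0668 continue | (k=3,j=1): S=122.7502, K−S=28.2798, hold=35.7929 ⇒ V=35.7929 continue | (k=3,j=2): S=168.2955, K−S=0.0000, hold=14.4476 ⇒ V=14.4476 continue | (k=3,j=3): S=230.7400, K−S=0.0000, hold=3.3928 ⇒ V=3.3928 continue  boundary S*=-
step 2: (k=2,j=0): S=104.8328, K−S=46.1972, hold=49.7564 ⇒ V=49.7564 continue | (k=2,j=1): S=143.7300, K−S=7.3000, hold=25.8146 ⇒ V=25.8146 continue | (k=2,j=2): S=197.0597, K−S=0.0000, hold=9.2862 ⇒ V=9.2862 continue  boundary S*=-
step 1: (k=1,j=0): S=122.7502, K−S=28.2798, hold=38.5493 ⇒ V=38.5493 continue | (k=1,j=1): S=168.2955, K−S=0.0000, hold=18.0910 ⇒ V=18.0910 continue  boundary S*=-
step 0: (k=0,j=0): S=143.7300, K−S=7.3000, hold=28.9790 ⇒ V=28.9790 continue  boundary S*=-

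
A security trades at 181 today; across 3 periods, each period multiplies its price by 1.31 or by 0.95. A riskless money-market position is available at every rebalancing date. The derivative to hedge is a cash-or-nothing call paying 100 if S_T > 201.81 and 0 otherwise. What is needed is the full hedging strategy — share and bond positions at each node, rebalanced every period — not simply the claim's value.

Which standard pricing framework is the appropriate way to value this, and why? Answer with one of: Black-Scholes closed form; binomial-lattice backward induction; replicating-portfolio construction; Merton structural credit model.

framework: replicating-portfolio construction

Key observation: a price alone would not answer the question — the per-node share/bond construction on the spot-181, 1.31/0.95 tree is required, and only the replicating-portfolio method yields it.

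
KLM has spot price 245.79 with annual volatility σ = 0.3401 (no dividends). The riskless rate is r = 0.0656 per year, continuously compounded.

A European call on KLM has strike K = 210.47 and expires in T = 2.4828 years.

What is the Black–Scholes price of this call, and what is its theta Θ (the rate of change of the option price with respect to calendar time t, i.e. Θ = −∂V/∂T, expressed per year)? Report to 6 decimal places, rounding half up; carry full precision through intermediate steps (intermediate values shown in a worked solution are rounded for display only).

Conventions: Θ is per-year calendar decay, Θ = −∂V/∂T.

σ√T = 0.3401·√2.4828 = 0.535892
d₁ = (ln(S/K) + (r+σ²/2)T) / (σ√T) = (ln(245.79/210.47) + (0.0656+0.3401²/2)·2.4828) / 0.535892 = (0.155134 + 0.306462) / 0.535892 = 0.861360
d₂ = d₁ − σ√T = 0.861360 − 0.535892 = 0.325468
e^{−rT} = 0.849700
N(d₁) = 0.805480,  N(d₂) = 0.627587
Call price V = S·N(d₁) − K·e^{−rT}·N(d₂) = 197.978974 − 112.235324 = 85.743651
φ(d₁) = (1/√(2π))·e^{−d₁²/2} = 0.275296
Θ = −S·φ(d₁)·σ/(2√T) − r·K·e^{−rT}·N(d₂) = −7.302465 − 7.362637 = -14.665102

price = 85.743651
Θ = -14.665102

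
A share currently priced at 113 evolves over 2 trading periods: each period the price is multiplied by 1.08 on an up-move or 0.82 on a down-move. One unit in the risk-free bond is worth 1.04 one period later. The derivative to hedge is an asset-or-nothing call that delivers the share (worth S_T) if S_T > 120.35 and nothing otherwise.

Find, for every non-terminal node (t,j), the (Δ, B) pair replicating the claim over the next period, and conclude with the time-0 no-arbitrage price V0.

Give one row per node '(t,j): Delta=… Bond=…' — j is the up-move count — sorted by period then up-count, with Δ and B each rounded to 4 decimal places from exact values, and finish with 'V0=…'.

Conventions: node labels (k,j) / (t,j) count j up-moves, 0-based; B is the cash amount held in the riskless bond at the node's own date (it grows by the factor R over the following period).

(0,0): Delta=3.6500 Bond=-325.1989
(1,0): Delta=0.0000 Bond=0.0000
(1,1): Delta=4.1538 Bond=-399.6991
V0=87.2485

The replicating-portfolio and risk-neutral prices coincide; use p* = (1.04−0.82)/(1.08−0.82) = 0.8462 for the latter.
Payoffs at expiry: V(2,0)=0.0000, V(2,1)=0.0000, V(2,2)=131.8032
Node (1,0) S=92.6600: V=(p*·0.0000+(1−p*)·0.0000)/1.04=0.0000; Δ=(0.0000−0.0000)/(100.0728−75.9812)=0.0000; B=V−Δ·S=0.0000
Node (1,1) S=122.0400: V=(p*·131.8032+(1−p*)·0.0000)/1.04=107.2363; Δ=(131.8032−0.0000)/(131.8032−100.0728)=4.1538; B=V−Δ·S=-399.6991
Node (0,0) S=113.0000: V=(p*·107.2363+(1−p*)·0.0000)/1.04=87.2485; Δ=(107.2363−0.0000)/(122.0400−92.6600)=3.6500; B=V−Δ·S=-325.1989
As a check, the time-0 holding Δ(0,0)·S0 + B(0,0) comes to 87.2485 — exactly V0.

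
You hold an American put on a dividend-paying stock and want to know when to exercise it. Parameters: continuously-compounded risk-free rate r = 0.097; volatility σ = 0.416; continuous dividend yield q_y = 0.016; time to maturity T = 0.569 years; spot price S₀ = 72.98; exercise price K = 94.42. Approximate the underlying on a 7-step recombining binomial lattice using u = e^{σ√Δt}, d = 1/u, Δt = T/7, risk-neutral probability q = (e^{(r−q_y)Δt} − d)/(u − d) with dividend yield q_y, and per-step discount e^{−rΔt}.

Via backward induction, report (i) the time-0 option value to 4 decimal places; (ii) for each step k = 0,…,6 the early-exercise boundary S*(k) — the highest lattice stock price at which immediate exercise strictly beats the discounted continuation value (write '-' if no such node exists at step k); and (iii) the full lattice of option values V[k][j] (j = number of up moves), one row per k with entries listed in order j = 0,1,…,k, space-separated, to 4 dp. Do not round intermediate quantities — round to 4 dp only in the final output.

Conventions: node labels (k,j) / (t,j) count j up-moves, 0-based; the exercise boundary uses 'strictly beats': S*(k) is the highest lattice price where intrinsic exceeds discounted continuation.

price = 22.5603
boundary = - 64.8179 57.5686 64.8179 57.5686 64.8179 72.9800
tree:
22.5603
29.6021 15.8252
36.8514 22.0623 9.7935
43.2899 29.6021 14.8176 4.8881
49.0084 36.8514 21.5047 8.3167 1.5120
54.0872 43.2899 29.6021 13.6894 3.0367 0.0000
58.5981 49.0084 36.8514 21.4400 6.0992 0.0000 0.0000
62.6044 54.0872 43.2899 29.6021 12.2500 0.0000 0.0000 0.0000

params: Δt=0.08129 u=1.12592 d=0.88816 q=0.49817 e^(-rΔt)=0.99215
t_7 payoffs: 62.6044 54.0872 43.2899 29.6021 12.2500 0.0000 0.0000 0.0000
t_6: node(6,0) S=35.8219 payoff=58.5981 vs cont=57.9031 → 58.5981 [stop]  node(6,1) S=45.4116 payoff=49.0084 vs cont=48.3258 → 49.0084 [stop]  node(6,2) S=57.5686 payoff=36.8514 vs cont=36.1847 → 36.8514 [stop]  node(6,3) S=72.9800 payoff=21.4400 vs cont=20.7933 → 21.4400 [stop]  node(6,4) S=92.5172 payoff=1.9028 vs cont=6.0992 → 6.0992 [wait]  node(6,5) S=117.2845 payoff=0.0000 vs cont=0.0000 → 0.0000 [wait]  node(6,6) S=148.6822 payoff=0.0000 vs cont=0.0000 → 0.0000 [wait]  ⇒ S*(6)=72.9800
t_5: node(5,0) S=40.3328 payoff=54.0872 vs cont=53.3981 → 54.0872 [stop]  node(5,1) S=51.1301 payoff=43.2899 vs cont=42.6149 → 43.2899 [stop]  node(5,2) S=64.8179 payoff=29.6021 vs cont=28.9448 → 29.6021 [stop]  node(5,3) S=82.1700 payoff=12.2500 vs cont=13.6894 → 13.6894 [wait]  node(5,4) S=104.1673 payoff=0.0000 vs cont=3.0367 → 3.0367 [wait]  node(5,5) S=132.0535 payoff=0.0000 vs cont=0.0000 → 0.0000 [wait]  ⇒ S*(5)=64.8179
t_4: node(4,0) S=45.4116 payoff=49.0084 vs cont=48.3258 → 49.0084 [stop]  node(4,1) S=57.5686 payoff=36.8514 vs cont=36.1847 → 36.8514 [stop]  node(4,2) S=72.9800 payoff=21.4400 vs cont=21.5047 → 21.5047 [wait]  node(4,3) S=92.5172 payoff=1.9028 vs cont=8.3167 → 8.3167 [wait]  node(4,4) S=117.2845 payoff=0.0000 vs cont=1.5120 → 1.5120 [wait]  ⇒ S*(4)=57.5686
t_3: node(3,0) S=51.1301 payoff=43.2899 vs cont=42.6149 → 43.2899 [stop]  node(3,1) S=64.8179 payoff=29.6021 vs cont=28.9768 → 29.6021 [stop]  node(3,2) S=82.1700 payoff=12.2500 vs cont=14.8176 → 14.8176 [wait]  node(3,3) S=104.1673 payoff=0.0000 vs cont=4.8881 → 4.8881 [wait]  ⇒ S*(3)=64.8179
t_2: node(2,0) S=57.5686 payoff=36.8514 vs cont=36.1847 → 36.8514 [stop]  node(2,1) S=72.9800 payoff=21.4400 vs cont=22.0623 → 22.0623 [wait]  node(2,2) S=92.5172 payoff=1.9028 vs cont=9.7935 → 9.7935 [wait]  ⇒ S*(2)=57.5686
t_1: node(1,0) S=64.8179 payoff=29.6021 vs cont=29.2524 → 29.6021 [stop]  node(1,1) S=82.1700 payoff=12.2500 vs cont=15.8252 → 15.8252 [wait]  ⇒ S*(1)=64.8179
t_0: node(0,0) S=72.9800 payoff=21.4400 vs cont=22.5603 → 22.5603 [wait]  ⇒ S*(0)=-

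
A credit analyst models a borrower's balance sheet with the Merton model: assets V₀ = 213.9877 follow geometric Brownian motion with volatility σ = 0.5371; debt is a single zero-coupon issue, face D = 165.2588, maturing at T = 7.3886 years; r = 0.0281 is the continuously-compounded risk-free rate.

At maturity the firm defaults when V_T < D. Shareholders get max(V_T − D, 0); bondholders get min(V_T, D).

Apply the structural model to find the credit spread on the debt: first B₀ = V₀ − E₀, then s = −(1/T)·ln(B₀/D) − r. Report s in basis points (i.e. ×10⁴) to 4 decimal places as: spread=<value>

Apply the equity-as-call identities (strike 165.2588, horizon 7.3886 years):
d₁ = [ln(V₀/D) + (r + σ²/2)T] / (σ√T)
   = [ln(213.9877/165.2588) + (0.0281 + 0.5·0.5371²)·7.3886] / (0.5371·√7.3886)
   = [0.258406 + 1.273338] / 1.459944 = 1.049180
d₂ = d₁ − σ√T = 1.049180 − 1.459944 = -0.410764
N(d₁) = 0.852952,  N(d₂) = 0.340623,  e^(−rT) = 0.812516
E₀ = V₀·N(d₁) − D·e^(−rT)·N(d₂)
   = 213.9877·0.852952 − 165.2588·0.812516·0.340623 = 136.784050
B₀ = V₀ − E₀ = 213.9877 − 136.784050 = 77.203650
spread = −(1/T)·ln(B₀/D) − r = −(1/7.3886)·ln(77.203650/165.2588) − 0.0281 = 0.07490544
in basis points: 0.07490544 × 10⁴ = 749.0544 bp

spread=749.0544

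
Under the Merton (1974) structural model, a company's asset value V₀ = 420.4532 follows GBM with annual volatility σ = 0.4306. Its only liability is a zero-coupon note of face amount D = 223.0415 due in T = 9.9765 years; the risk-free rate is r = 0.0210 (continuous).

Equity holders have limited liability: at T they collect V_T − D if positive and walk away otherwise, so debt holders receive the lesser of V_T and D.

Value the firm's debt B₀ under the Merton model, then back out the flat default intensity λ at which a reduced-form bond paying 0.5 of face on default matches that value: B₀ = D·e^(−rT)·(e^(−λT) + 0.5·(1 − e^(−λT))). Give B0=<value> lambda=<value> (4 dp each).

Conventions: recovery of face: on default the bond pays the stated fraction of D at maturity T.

B0=126.8091 lambda=0.0913

Apply the equity-as-call identities (strike 223.0415, horizon 9.9765 years):
d₁ = [ln(V₀/D) + (r + σ²/2)T] / (σ√T)
   = [ln(420.4532/223.0415) + (0.0210 + 0.5·0.4306²)·9.9765] / (0.4306·√9.9765)
   = [0.633975 + 1.134410] / 1.360076 = 1.300211
d₂ = d₁ − σ√T = 1.300211 − 1.360076 = -0.059865
N(d₁) = 0.903236,  N(d₂) = 0.476131,  e^(−rT) = 0.810984
E₀ = V₀·N(d₁) − D·e^(−rT)·N(d₂)
   = 420.4532·0.903236 − 223.0415·0.810984·0.476131 = 293.644128
B₀ = V₀ − E₀ = 420.4532 − 293.644128 = 126.809072
e^(−λT) = (B₀·e^(rT)/D − 0.5)/(1 − 0.5) = (126.8091·1.233069/223.0415 − 0.5)/0.5 = 0.40211055
λ = −ln(0.40211055)/9.9765 = 0.091317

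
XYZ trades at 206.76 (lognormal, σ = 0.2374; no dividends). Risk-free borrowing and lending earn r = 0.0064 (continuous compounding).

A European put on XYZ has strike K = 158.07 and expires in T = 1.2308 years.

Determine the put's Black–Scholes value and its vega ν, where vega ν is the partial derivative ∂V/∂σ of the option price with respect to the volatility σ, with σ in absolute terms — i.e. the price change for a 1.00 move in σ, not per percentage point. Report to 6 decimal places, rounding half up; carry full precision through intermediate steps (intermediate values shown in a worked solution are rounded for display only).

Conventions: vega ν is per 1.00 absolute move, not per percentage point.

σ√T = 0.2374·√1.2308 = 0.263375
d₁ = (ln(S/K) + (r+σ²/2)T) / (σ√T) = (ln(206.76/158.07) + (0.0064+0.2374²/2)·1.2308) / 0.263375 = (0.268521 + 0.042560) / 0.263375 = 1.181134
d₂ = d₁ − σ√T = 1.181134 − 0.263375 = 0.917759
e^{−rT} = 0.992154
N(−d₁) = 0.118775,  N(−d₂) = 0.179373
Put price V = K·e^{−rT}·N(−d₂) − S·N(−d₁) = 28.130959 − 24.557878 = 3.573080
φ(d₁) = (1/√(2π))·e^{−d₁²/2} = 0.198597
ν = S·φ(d₁)·√T = 45.554705

price = 3.573080
ν = 45.554705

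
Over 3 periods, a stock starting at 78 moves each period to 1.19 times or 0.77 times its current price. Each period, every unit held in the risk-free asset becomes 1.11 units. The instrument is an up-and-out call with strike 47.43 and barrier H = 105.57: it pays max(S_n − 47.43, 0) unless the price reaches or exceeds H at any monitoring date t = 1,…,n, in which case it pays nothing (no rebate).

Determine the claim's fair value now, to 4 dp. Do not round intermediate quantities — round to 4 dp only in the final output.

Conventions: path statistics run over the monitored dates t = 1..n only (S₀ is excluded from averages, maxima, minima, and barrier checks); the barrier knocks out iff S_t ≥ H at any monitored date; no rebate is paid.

No-arbitrage gives p* = (R−d)/(u−d) = 0.8095: enumerate every path, weight its payoff by its p*-probability, and discount by R^3.
Enumerate all 2^3 = 8 price paths (U = up ×1.19, D = down ×0.77); each path with k up-moves has probability p*^k·(1−p*)^(3−k).
DDD: M=60.0600, payoff=0.0000, prob=0.006911
UDD: M=92.8200, payoff=7.6030, prob=0.029370
DUD: M=71.4714, payoff=7.6030, prob=0.029370
UUD: M=110.4558, payoff=0.0000, prob=0.124825
DDU: M=60.0600, payoff=7.6030, prob=0.029370
UDU: M=92.8200, payoff=37.6210, prob=0.124825
DUU: M=85.0510, payoff=37.6210, prob=0.124825
UUU: M=131.4424, payoff=0.0000, prob=0.530504
Price = Σ prob·payoff / R^3 = 10.061948 / 1.367631 = 7.3572

price = 7.3572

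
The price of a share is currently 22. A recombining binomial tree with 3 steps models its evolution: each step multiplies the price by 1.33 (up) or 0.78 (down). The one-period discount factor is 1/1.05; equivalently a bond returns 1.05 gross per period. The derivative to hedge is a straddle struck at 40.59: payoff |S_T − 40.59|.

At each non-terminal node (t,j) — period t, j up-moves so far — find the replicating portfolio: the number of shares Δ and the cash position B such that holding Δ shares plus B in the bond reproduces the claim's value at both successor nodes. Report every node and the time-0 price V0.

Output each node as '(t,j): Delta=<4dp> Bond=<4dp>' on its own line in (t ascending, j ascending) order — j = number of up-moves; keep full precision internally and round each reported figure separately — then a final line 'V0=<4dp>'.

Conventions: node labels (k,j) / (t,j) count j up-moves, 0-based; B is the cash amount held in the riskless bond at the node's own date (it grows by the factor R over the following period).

(0,0): Delta=-0.5965 Bond=28.4688
(1,0): Delta=-1.0000 Bond=36.8163
(1,1): Delta=-0.3511 Bond=22.7117
(2,0): Delta=-1.0000 Bond=38.6571
(2,1): Delta=-1.0000 Bond=38.6571
(2,2): Delta=0.0436 Bond=8.4890
V0=15.3458

No-arbitrage ⇒ martingale measure with p* = (R−d)/(u−d) = 0.4909.
Payoffs at expiry: V(3,0)=30.1499, V(3,1)=22.7882, V(3,2)=10.2357, V(3,3)=11.1680
(2,0): S=13.3848. Δ = (V_up−V_dn)/(S_up−S_dn) = (22.7882−30.1499)/(17.8018−10.4401) = -1.0000. V = [p*·22.7882 + (1−p*)·30.1499]/1.05 = 25.2723. B = V − Δ·S = 38.6571.
(2,1): S=22.8228. Δ = (V_up−V_dn)/(S_up−S_dn) = (10.2357−22.7882)/(30.3543−17.8018) = -1.0000. V = [p*·10.2357 + (1−p*)·22.7882]/1.05 = 15.8343. B = V − Δ·S = 38.6571.
(2,2): S=38.9158. Δ = (V_up−V_dn)/(S_up−S_dn) = (11.1680−10.2357)/(51.7580−30.3543) = 0.0436. V = [p*·11.1680 + (1−p*)·10.2357]/1.05 = 10.1842. B = V − Δ·S = 8.4890.
(1,0): S=17.1600. Δ = (V_up−V_dn)/(S_up−S_dn) = (15.8343−25.2723)/(22.8228−13.3848) = -1.0000. V = [p*·15.8343 + (1−p*)·25.2723]/1.05 = 19.6563. B = V − Δ·S = 36.8163.
(1,1): S=29.2600. Δ = (V_up−V_dn)/(S_up−S_dn) = (10.1842−15.8343)/(38.9158−22.8228) = -0.3511. V = [p*·10.1842 + (1−p*)·15.8343]/1.05 = 12.4387. B = V − Δ·S = 22.7117.
(0,0): S=22.0000. Δ = (V_up−V_dn)/(S_up−S_dn) = (12.4387−19.6563)/(29.2600−17.1600) = -0.5965. V = [p*·12.4387 + (1−p*)·19.6563]/1.05 = 15.3458. B = V − Δ·S = 28.4688.
Check: Δ(0,0)·S0 + B(0,0) = 15.3458 = V0.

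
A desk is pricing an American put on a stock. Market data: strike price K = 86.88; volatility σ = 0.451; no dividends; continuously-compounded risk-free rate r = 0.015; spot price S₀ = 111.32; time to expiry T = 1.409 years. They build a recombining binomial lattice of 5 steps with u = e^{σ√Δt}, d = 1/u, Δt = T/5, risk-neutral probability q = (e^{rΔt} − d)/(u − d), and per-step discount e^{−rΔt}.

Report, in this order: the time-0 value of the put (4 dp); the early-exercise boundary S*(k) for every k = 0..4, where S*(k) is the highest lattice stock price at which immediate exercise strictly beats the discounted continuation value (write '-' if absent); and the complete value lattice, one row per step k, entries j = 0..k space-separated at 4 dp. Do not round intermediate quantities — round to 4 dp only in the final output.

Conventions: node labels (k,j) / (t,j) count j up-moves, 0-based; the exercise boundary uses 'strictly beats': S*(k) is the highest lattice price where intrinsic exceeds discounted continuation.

price = 9.3458
boundary = - - - 54.2808 68.9639
tree:
9.3458
14.6286 2.9562
22.2755 5.3898 0.0000
32.5992 9.8267 0.0000 0.0000
44.1561 17.9161 0.0000 0.0000 0.0000
53.2524 32.5992 0.0000 0.0000 0.0000 0.0000

Δt=0.28180  u=1.27050  d=0.78709  q=0.44919  discount=0.99578
step 5 (expiry): payoffs max(K−S,0) = 53.2524 32.5992 0.0000 0.0000 0.0000 0.0000
step 4: (k=4,j=0): S=42.7239, K−S=44.1561, hold=43.7896 ⇒ V=44.1561 exercise | (k=4,j=1): S=68.9639, K−S=17.9161, hold=17.8801 ⇒ V=17.9161 exercise | (k=4,j=2): S=111.3200, K−S=0.0000, hold=0.0000 ⇒ V=0.0000 continue | (k=4,j=3): S=179.6902, K−S=0.0000, hold=0.0000 ⇒ V=0.0000 continue | (k=4,j=4): S=290.0518, K−S=0.0000, hold=0.0000 ⇒ V=0.0000 continue  boundary S*=68.9639
step 3: (k=3,j=0): S=54.2808, K−S=32.5992, hold=32.2327 ⇒ V=32.5992 exercise | (k=3,j=1): S=87.6189, K−S=0.0000, hold=9.8267 ⇒ V=9.8267 continue | (k=3,j=2): S=141.4324, K−S=0.0000, hold=0.0000 ⇒ V=0.0000 continue | (k=3,j=3): S=228.2969, K−S=0.0000, hold=0.0000 ⇒ V=0.0000 continue  boundary S*=54.2808
step 2: (k=2,j=0): S=68.9639, K−S=17.9161, hold=22.2755 ⇒ V=22.2755 continue | (k=2,j=1): S=111.3200, K−S=0.0000, hold=5.3898 ⇒ V=5.3898 continue | (k=2,j=2): S=179.6902, K−S=0.0000, hold=0.0000 ⇒ V=0.0000 continue  boundary S*=-
step 1: (k=1,j=0): S=87.6189, K−S=0.0000, hold=14.6286 ⇒ V=14.6286 continue | (k=1,j=1): S=141.4324, K−S=0.0000, hold=2.9562 ⇒ V=2.9562 continue  boundary S*=-
step 0: (k=0,j=0): S=111.3200, K−S=0.0000, hold=9.3458 ⇒ V=9.3458 continue  boundary S*=-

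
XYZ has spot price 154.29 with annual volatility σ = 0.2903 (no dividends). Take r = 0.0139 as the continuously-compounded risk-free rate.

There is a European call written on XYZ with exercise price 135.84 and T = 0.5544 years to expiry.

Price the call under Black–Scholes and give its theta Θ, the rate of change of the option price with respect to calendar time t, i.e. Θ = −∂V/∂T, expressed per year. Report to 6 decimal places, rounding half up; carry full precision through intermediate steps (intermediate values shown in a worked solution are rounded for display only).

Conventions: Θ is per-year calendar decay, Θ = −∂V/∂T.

price = 24.525388
Θ = -10.479486

σ√T = 0.2903·√0.5544 = 0.216152
d₁ = (ln(S/K) + (r+σ²/2)T) / (σ√T) = (ln(154.29/135.84) + (0.0139+0.2903²/2)·0.5544) / 0.216152 = (0.127356 + 0.031067) / 0.216152 = 0.732926
d₂ = d₁ − σ√T = 0.732926 − 0.216152 = 0.516774
e^{−rT} = 0.992323
N(d₁) = 0.768198,  N(d₂) = 0.697343
Call price V = S·N(d₁) − K·e^{−rT}·N(d₂) = 118.525296 − 93.999908 = 24.525388
φ(d₁) = (1/√(2π))·e^{−d₁²/2} = 0.304974
Θ = −S·φ(d₁)·σ/(2√T) − r·K·e^{−rT}·N(d₂) = −9.172887 − 1.306599 = -10.479486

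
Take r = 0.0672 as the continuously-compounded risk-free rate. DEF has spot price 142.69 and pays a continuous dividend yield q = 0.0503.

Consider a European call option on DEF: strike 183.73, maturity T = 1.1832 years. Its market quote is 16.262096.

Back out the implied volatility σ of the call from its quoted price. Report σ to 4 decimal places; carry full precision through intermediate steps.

sigma = 0.4728

At σ = 0.4728 the Black–Scholes value reproduces the quote:
σ√T = 0.4728·√1.1832 = 0.514288
d₁ = (ln(S/K) + (r−q+σ²/2)T) / (σ√T) = (ln(142.69/183.73) + (0.0672−0.0503+0.4728²/2)·1.1832) / 0.514288 = (-0.252793 + 0.152242) / 0.514288 = -0.195514
d₂ = d₁ − σ√T = -0.195514 − 0.514288 = -0.709802
e^{−rT} = 0.923568
e^{−qT} = 0.942221
N(d₁) = 0.422495,  N(d₂) = 0.238913
V = S·e^{−qT}·N(d₁) − K·e^{−rT}·N(d₂) = 56.802617 − 40.540521 = 16.262096 (matching the quote); vega is positive throughout, so no other σ reproduces this price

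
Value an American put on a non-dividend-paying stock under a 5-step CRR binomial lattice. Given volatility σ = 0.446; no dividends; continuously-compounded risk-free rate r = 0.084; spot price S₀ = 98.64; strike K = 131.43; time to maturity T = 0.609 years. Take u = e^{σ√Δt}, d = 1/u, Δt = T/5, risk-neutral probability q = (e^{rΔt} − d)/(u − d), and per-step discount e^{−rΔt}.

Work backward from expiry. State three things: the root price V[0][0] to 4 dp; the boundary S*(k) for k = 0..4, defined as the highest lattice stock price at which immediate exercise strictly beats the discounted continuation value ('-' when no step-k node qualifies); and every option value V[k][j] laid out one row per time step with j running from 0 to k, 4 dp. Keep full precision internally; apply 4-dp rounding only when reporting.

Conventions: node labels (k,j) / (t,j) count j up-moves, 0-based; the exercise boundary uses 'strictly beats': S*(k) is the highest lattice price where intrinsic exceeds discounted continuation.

price = 34.6630
boundary = - 84.4216 72.2527 84.4216 98.6400
tree:
34.6630
47.0084 22.7426
59.1773 33.5088 12.1912
69.5921 47.0084 20.3825 4.0569
78.5057 59.1773 32.7900 8.1012 0.0000
86.1344 69.5921 47.0084 16.1769 0.0000 0.0000

Δt=0.12180  u=1.16842  d=0.85586  q=0.49407  discount=0.98982
step 5 (expiry): payoffs max(K−S,0) = 86.1344 69.5921 47.0084 16.1769 0.0000 0.0000
step 4: (k=4,j=0): S=52.9243, K−S=78.5057, hold=77.1678 ⇒ V=78.5057 exercise | (k=4,j=1): S=72.2527, K−S=59.1773, hold=57.8394 ⇒ V=59.1773 exercise | (k=4,j=2): S=98.6400, K−S=32.7900, hold=31.4522 ⇒ V=32.7900 exercise | (k=4,j=3): S=134.6641, K−S=0.0000, hold=8.1012 ⇒ V=8.1012 continue | (k=4,j=4): S=183.8445, K−S=0.0000, hold=0.0000 ⇒ V=0.0000 continue  boundary S*=98.6400
step 3: (k=3,j=0): S=61.8379, K−S=69.5921, hold=68.2542 ⇒ V=69.5921 exercise | (k=3,j=1): S=84.4216, K−S=47.0084, hold=45.6706 ⇒ V=47.0084 exercise | (k=3,j=2): S=115.2531, K−S=16.1769, hold=20.3825 ⇒ V=20.3825 continue | (k=3,j=3): S=157.3444, K−S=0.0000, hold=4.0569 ⇒ V=4.0569 continue  boundary S*=84.4216
step 2: (k=2,j=0): S=72.2527, K−S=59.1773, hold=57.8394 ⇒ V=59.1773 exercise | (k=2,j=1): S=98.6400, K−S=32.7900, hold=33.5088 ⇒ V=33.5088 continue | (k=2,j=2): S=134.6641, K−S=0.0000, hold=12.1912 ⇒ V=12.1912 continue  boundary S*=72.2527
step 1: (k=1,j=0): S=84.4216, K−S=47.0084, hold=46.0221 ⇒ V=47.0084 exercise | (k=1,j=1): S=115.2531, K−S=16.1769, hold=22.7426 ⇒ V=22.7426 continue  boundary S*=84.4216
step 0: (k=0,j=0): S=98.6400, K−S=32.7900, hold=34.6630 ⇒ V=34.6630 continue  boundary S*=-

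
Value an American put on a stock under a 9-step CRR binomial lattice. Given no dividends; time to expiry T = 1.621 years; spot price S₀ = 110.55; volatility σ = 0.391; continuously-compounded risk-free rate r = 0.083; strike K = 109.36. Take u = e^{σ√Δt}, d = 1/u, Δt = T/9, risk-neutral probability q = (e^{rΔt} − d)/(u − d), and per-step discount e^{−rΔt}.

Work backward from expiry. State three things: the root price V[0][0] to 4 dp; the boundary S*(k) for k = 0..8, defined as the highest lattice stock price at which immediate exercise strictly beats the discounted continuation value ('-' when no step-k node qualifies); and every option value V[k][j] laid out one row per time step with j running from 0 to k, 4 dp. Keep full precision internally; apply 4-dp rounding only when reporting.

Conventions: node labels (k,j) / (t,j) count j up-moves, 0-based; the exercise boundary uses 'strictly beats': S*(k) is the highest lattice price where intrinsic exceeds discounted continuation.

Δt=0.18011  u=1.18050  d=0.84710  q=0.50379  discount=0.98516
step 9 (expiry): payoffs max(K−S,0) = 84.5308 74.7584 61.1399 42.1614 15.7133 0.0000 0.0000 0.0000 0.0000 0.0000
step 8: (k=8,j=0): S=29.3109, K−S=80.0491, hold=78.4264 ⇒ V=80.0491 exercise | (k=8,j=1): S=40.8472, K−S=68.5128, hold=66.8902 ⇒ V=68.5128 exercise | (k=8,j=2): S=56.9238, K−S=52.4362, hold=50.8135 ⇒ V=52.4362 exercise | (k=8,j=3): S=79.3280, K−S=30.0320, hold=28.4093 ⇒ V=30.0320 exercise | (k=8,j=4): S=110.5500, K−S=0.0000, hold=7.6815 ⇒ V=7.6815 continue | (k=8,j=5): S=154.0604, K−S=0.0000, hold=0.0000 ⇒ V=0.0000 continue | (k=8,j=6): S=214.6957, K−S=0.0000, hold=0.0000 ⇒ V=0.0000 continue | (k=8,j=7): S=299.1959, K−S=0.0000, hold=0.0000 ⇒ V=0.0000 continue | (k=8,j=8): S=416.9538, K−S=0.0000, hold=0.0000 ⇒ V=0.0000 continue  boundary S*=79.3280
step 7: (k=7,j=0): S=34.6016, K−S=74.7584, hold=73.1358 ⇒ V=74.7584 exercise | (k=7,j=1): S=48.2201, K−S=61.1399, hold=59.5172 ⇒ V=61.1399 exercise | (k=7,j=2): S=67.1986, K−S=42.1614, hold=40.5387 ⇒ V=42.1614 exercise | (k=7,j=3): S=93.6467, K−S=15.7133, hold=18.4936 ⇒ V=18.4936 continue | (k=7,j=4): S=130.5043, K−S=0.0000, hold=3.7551 ⇒ V=3.7551 continue | (k=7,j=5): S=181.8684, K−S=0.0000, hold=0.0000 ⇒ V=0.0000 continue | (k=7,j=6): S=253.4484, K−S=0.0000, hold=0.0000 ⇒ V=0.0000 continue | (k=7,j=7): S=353.2009, K−S=0.0000, hold=0.0000 ⇒ V=0.0000 continue  boundary S*=67.1986
step 6: (k=6,j=0): S=40.8472, K−S=68.5128, hold=66.8902 ⇒ V=68.5128 exercise | (k=6,j=1): S=56.9238, K−S=52.4362, hold=50.8135 ⇒ V=52.4362 exercise | (k=6,j=2): S=79.3280, K−S=30.0320, hold=29.7892 ⇒ V=30.0320 exercise | (k=6,j=3): S=110.5500, K−S=0.0000, hold=10.9043 ⇒ V=10.9043 continue | (k=6,j=4): S=154.0604, K−S=0.0000, hold=1.8357 ⇒ V=1.8357 continue | (k=6,j=5): S=214.6957, K−S=0.0000, hold=0.0000 ⇒ V=0.0000 continue | (k=6,j=6): S=299.1959, K−S=0.0000, hold=0.0000 ⇒ V=0.0000 continue  boundary S*=79.3280
step 5: (k=5,j=0): S=48.2201, K−S=61.1399, hold=59.5172 ⇒ V=61.1399 exercise | (k=5,j=1): S=67.1986, K−S=42.1614, hold=40.5387 ⇒ V=42.1614 exercise | (k=5,j=2): S=93.6467, K−S=15.7133, hold=20.0931 ⇒ V=20.0931 continue | (k=5,j=3): S=130.5043, K−S=0.0000, hold=6.2417 ⇒ V=6.2417 continue | (k=5,j=4): S=181.8684, K−S=0.0000, hold=0.8974 ⇒ V=0.8974 continue | (k=5,j=5): S=253.4484, K−S=0.0000, hold=0.0000 ⇒ V=0.0000 continue  boundary S*=67.1986
step 4: (k=4,j=0): S=56.9238, K−S=52.4362, hold=50.8135 ⇒ V=52.4362 exercise | (k=4,j=1): S=79.3280, K−S=30.0320, hold=30.5831 ⇒ V=30.5831 continue | (k=4,j=2): S=110.5500, K−S=0.0000, hold=12.9204 ⇒ V=12.9204 continue | (k=4,j=3): S=154.0604, K−S=0.0000, hold=3.4966 ⇒ V=3.4966 continue | (k=4,j=4): S=214.6957, K−S=0.0000, hold=0.4387 ⇒ V=0.4387 continue  boundary S*=56.9238
step 3: (k=3,j=0): S=67.1986, K−S=42.1614, hold=40.8122 ⇒ V=42.1614 exercise | (k=3,j=1): S=93.6467, K−S=15.7133, hold=21.3631 ⇒ V=21.3631 continue | (k=3,j=2): S=130.5043, K−S=0.0000, hold=8.0515 ⇒ V=8.0515 continue | (k=3,j=3): S=181.8684, K−S=0.0000, hold=1.9271 ⇒ V=1.9271 continue  boundary S*=67.1986
step 2: (k=2,j=0): S=79.3280, K−S=30.0320, hold=31.2134 ⇒ V=31.2134 continue | (k=2,j=1): S=110.5500, K−S=0.0000, hold=14.4394 ⇒ V=14.4394 continue | (k=2,j=2): S=154.0604, K−S=0.0000, hold=4.8924 ⇒ V=4.8924 continue  boundary S*=-
step 1: (k=1,j=0): S=93.6467, K−S=15.7133, hold=22.4252 ⇒ V=22.4252 continue | (k=1,j=1): S=130.5043, K−S=0.0000, hold=9.4869 ⇒ V=9.4869 continue  boundary S*=-
step 0: (k=0,j=0): S=110.5500, K−S=0.0000, hold=15.6710 ⇒ V=15.6710 continue  boundary S*=-

price = 15.6710
boundary = - - - 67.1986 56.9238 67.1986 79.3280 67.1986 79.3280
tree:
15.6710
22.4252 9.4869
31.2134 14.4394 4.8924
42.1614 21.3631 8.0515 1.9271
52.4362 30.5831 12.9204 3.4966 0.4387
61.1399 42.1614 20.0931 6.2417 0.8974 0.0000
68.5128 52.4362 30.0320 10.9043 1.8357 0.0000 0.0000
74.7584 61.1399 42.1614 18.4936 3.7551 0.0000 0.0000 0.0000
80.0491 68.5128 52.4362 30.0320 7.6815 0.0000 0.0000 0.0000 0.0000
84.5308 74.7584 61.1399 42.1614 15.7133 0.0000 0.0000 0.0000 0.0000 0.0000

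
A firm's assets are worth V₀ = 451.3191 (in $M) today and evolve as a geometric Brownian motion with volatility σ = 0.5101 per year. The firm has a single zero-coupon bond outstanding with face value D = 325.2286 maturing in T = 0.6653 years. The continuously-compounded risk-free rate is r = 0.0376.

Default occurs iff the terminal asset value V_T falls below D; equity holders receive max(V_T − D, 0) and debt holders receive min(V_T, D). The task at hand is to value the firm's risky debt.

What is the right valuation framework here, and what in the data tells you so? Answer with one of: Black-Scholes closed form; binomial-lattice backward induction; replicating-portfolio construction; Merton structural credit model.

Key observation: the question is about default risk generated by asset-value dynamics against a debt face of 325.2286 — the structural framework prices exactly that.

framework: Merton structural credit model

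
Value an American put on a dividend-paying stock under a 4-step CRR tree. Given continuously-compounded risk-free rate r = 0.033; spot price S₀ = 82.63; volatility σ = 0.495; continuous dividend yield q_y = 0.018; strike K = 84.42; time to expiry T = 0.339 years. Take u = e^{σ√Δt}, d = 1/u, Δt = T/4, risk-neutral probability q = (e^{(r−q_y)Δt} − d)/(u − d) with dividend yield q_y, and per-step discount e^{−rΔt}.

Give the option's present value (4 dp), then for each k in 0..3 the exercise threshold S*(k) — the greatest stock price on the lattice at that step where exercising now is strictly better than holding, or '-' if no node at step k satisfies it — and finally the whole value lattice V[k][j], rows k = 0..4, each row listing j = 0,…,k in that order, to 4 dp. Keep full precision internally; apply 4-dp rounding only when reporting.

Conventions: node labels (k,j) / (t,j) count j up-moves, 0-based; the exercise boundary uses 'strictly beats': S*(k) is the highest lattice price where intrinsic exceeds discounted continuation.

price = 10.0267
boundary = - - 61.9400 71.5409
tree:
10.0267
15.3123 4.0887
22.4800 7.2702 0.5030
30.7925 12.8791 0.9488 0.0000
37.9894 22.4800 1.7900 0.0000 0.0000

params: Δt=0.08475 u=1.15500 d=0.86580 q=0.46843 e^(-rΔt)=0.99721
t_4 payoffs: 37.9894 22.4800 1.7900 0.0000 0.0000
t_3: node(3,0) S=53.6275 payoff=30.7925 vs cont=30.6385 → 30.7925 [stop]  node(3,1) S=71.5409 payoff=12.8791 vs cont=12.7524 → 12.8791 [stop]  node(3,2) S=95.4380 payoff=0.0000 vs cont=0.9488 → 0.9488 [wait]  node(3,3) S=127.3175 payoff=0.0000 vs cont=0.0000 → 0.0000 [wait]  ⇒ S*(3)=71.5409
t_2: node(2,0) S=61.9400 payoff=22.4800 vs cont=22.3387 → 22.4800 [stop]  node(2,1) S=82.6300 payoff=1.7900 vs cont=7.2702 → 7.2702 [wait]  node(2,2) S=110.2312 payoff=0.0000 vs cont=0.5030 → 0.5030 [wait]  ⇒ S*(2)=61.9400
t_1: node(1,0) S=71.5409 payoff=12.8791 vs cont=15.3123 → 15.3123 [wait]  node(1,1) S=95.4380 payoff=0.0000 vs cont=4.0887 → 4.0887 [wait]  ⇒ S*(1)=-
t_0: node(0,0) S=82.6300 payoff=1.7900 vs cont=10.0267 → 10.0267 [wait]  ⇒ S*(0)=-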